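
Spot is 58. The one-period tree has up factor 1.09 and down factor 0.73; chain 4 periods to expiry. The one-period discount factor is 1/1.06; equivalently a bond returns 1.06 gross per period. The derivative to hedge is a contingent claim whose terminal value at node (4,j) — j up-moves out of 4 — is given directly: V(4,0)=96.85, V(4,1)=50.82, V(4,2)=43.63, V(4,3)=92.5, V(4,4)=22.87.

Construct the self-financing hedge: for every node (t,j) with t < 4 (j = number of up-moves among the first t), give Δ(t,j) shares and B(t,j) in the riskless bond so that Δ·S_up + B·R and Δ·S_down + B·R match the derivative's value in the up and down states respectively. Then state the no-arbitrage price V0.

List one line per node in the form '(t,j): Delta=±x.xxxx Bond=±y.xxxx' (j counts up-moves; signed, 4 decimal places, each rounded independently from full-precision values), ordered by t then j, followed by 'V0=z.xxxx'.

The replicating-portfolio and risk-neutral prices coincide; use p* = (1.06−0.73)/(1.09−0.73) = 0.9167 for the latter.
At expiry t=4: V(4,0)=96.8500, V(4,1)=50.8200, V(4,2)=43.6300, V(4,3)=92.5000, V(4,4)=22.8700
(3,0): S=22.5630. Δ = (V_up−V_dn)/(S_up−S_dn) = (50.8200−96.8500)/(24.5937−16.4710) = -5.6669. V = [p*·50.8200 + (1−p*)·96.8500]/1.06 = 51.5621. B = V − Δ·S = 179.4232.
(3,1): S=33.6899. Δ = (V_up−V_dn)/(S_up−S_dn) = (43.6300−50.8200)/(36.7220−24.5937) = -0.5928. V = [p*·43.6300 + (1−p*)·50.8200]/1.06 = 41.7256. B = V − Δ·S = 61.6979.
(3,2): S=50.3042. Δ = (V_up−V_dn)/(S_up−S_dn) = (92.5000−43.6300)/(54.8315−36.7220) = 2.6986. V = [p*·92.5000 + (1−p*)·43.6300]/1.06 = 83.4222. B = V − Δ·S = -52.3278.
(3,3): S=75.1117. Δ = (V_up−V_dn)/(S_up−S_dn) = (22.8700−92.5000)/(81.8717−54.8315) = -2.5751. V = [p*·22.8700 + (1−p*)·92.5000]/1.06 = 27.0495. B = V − Δ·S = 220.4662.
(2,0): S=30.9082. Δ = (V_up−V_dn)/(S_up−S_dn) = (41.7256−51.5621)/(33.6899−22.5630) = -0.8840. V = [p*·41.7256 + (1−p*)·51.5621]/1.06 = 40.1371. B = V − Δ·S = 67.4607.
(2,1): S=46.1506. Δ = (V_up−V_dn)/(S_up−S_dn) = (83.4222−41.7256)/(50.3042−33.6899) = 2.5097. V = [p*·83.4222 + (1−p*)·41.7256]/1.06 = 75.4221. B = V − Δ·S = -40.4016.
(2,2): S=68.9098. Δ = (V_up−V_dn)/(S_up−S_dn) = (27.0495−83.4222)/(75.1117−50.3042) = -2.2724. V = [p*·27.0495 + (1−p*)·83.4222]/1.06 = 29.9502. B = V − Δ·S = 186.5409.
(1,0): S=42.3400. Δ = (V_up−V_dn)/(S_up−S_dn) = (75.4221−40.1371)/(46.1506−30.9082) = 2.3149. V = [p*·75.4221 + (1−p*)·40.1371]/1.06 = 68.3790. B = V − Δ·S = -29.6350.
(1,1): S=63.2200. Δ = (V_up−V_dn)/(S_up−S_dn) = (29.9502−75.4221)/(68.9098−46.1506) = -1.9980. V = [p*·29.9502 + (1−p*)·75.4221]/1.06 = 31.8298. B = V − Δ·S = 158.1406.
(0,0): S=58.0000. Δ = (V_up−V_dn)/(S_up−S_dn) = (31.8298−68.3790)/(63.2200−42.3400) = -1.7504. V = [p*·31.8298 + (1−p*)·68.3790]/1.06 = 32.9015. B = V − Δ·S = 134.4270.
Each (Δ,B) replicates both successor values, so the strategy is self-financing and V0 is arbitrage-free.

(0,0): Delta=-1.7504 Bond=134.4270
(1,0): Delta=2.3149 Bond=-29.6350
(1,1): Delta=-1.9980 Bond=158.1406
(2,0): Delta=-0.8840 Bond=67.4607
(2,1): Delta=2.5097 Bond=-40.4016
(2,2): Delta=-2.2724 Bond=186.5409
(3,0): Delta=-5.6669 Bond=179.4232
(3,1): Delta=-0.5928 Bond=61.6979
(3,2): Delta=2.6986 Bond=-52.3278
(3,3): Delta=-2.5751 Bond=220.4662
V0=32.9015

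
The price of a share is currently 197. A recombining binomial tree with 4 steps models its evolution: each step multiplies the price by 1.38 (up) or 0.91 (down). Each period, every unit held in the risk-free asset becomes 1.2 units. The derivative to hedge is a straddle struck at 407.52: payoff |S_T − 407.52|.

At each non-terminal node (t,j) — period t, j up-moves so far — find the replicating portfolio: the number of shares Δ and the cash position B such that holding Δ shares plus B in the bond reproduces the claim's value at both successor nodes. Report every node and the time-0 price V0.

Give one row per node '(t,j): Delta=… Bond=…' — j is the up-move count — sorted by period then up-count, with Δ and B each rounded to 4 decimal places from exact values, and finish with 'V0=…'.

No-arbitrage ⇒ martingale measure with p* = (R−d)/(u−d) = 0.6170.
At expiry t=4: V(4,0)=272.4273, V(4,1)=202.6542, V(4,2)=96.8444, V(4,3)=63.6145, V(4,4)=306.9477
(3,0): S=148.4535. Δ = (V_up−V_dn)/(S_up−S_dn) = (202.6542−272.4273)/(204.8658−135.0927) = -1.0000. V = [p*·202.6542 + (1−p*)·272.4273]/1.2 = 191.1465. B = V − Δ·S = 339.6000.
(3,1): S=225.1273. Δ = (V_up−V_dn)/(S_up−S_dn) = (96.8444−202.6542)/(310.6756−204.8658) = -1.0000. V = [p*·96.8444 + (1−p*)·202.6542]/1.2 = 114.4727. B = V − Δ·S = 339.6000.
(3,2): S=341.4018. Δ = (V_up−V_dn)/(S_up−S_dn) = (63.6145−96.8444)/(471.1345−310.6756) = -0.2071. V = [p*·63.6145 + (1−p*)·96.8444]/1.2 = 63.6173. B = V − Δ·S = 134.3193.
(3,3): S=517.7302. Δ = (V_up−V_dn)/(S_up−S_dn) = (306.9477−63.6145)/(714.4677−471.1345) = 1.0000. V = [p*·306.9477 + (1−p*)·63.6145]/1.2 = 178.1302. B = V − Δ·S = -339.6000.
(2,0): S=163.1357. Δ = (V_up−V_dn)/(S_up−S_dn) = (114.4727−191.1465)/(225.1273−148.4535) = -1.0000. V = [p*·114.4727 + (1−p*)·191.1465]/1.2 = 119.8643. B = V − Δ·S = 283.0000.
(2,1): S=247.3926. Δ = (V_up−V_dn)/(S_up−S_dn) = (63.6173−114.4727)/(341.4018−225.1273) = -0.4374. V = [p*·63.6173 + (1−p*)·114.4727]/1.2 = 69.2449. B = V − Δ·S = 177.4479.
(2,2): S=375.1668. Δ = (V_up−V_dn)/(S_up−S_dn) = (178.1302−63.6173)/(517.7302−341.4018) = 0.6494. V = [p*·178.1302 + (1−p*)·63.6173]/1.2 = 111.8952. B = V − Δ·S = -131.7492.
(1,0): S=179.2700. Δ = (V_up−V_dn)/(S_up−S_dn) = (69.2449−119.8643)/(247.3926−163.1357) = -0.6008. V = [p*·69.2449 + (1−p*)·119.8643]/1.2 = 73.8592. B = V − Δ·S = 181.5601.
(1,1): S=271.8600. Δ = (V_up−V_dn)/(S_up−S_dn) = (111.8952−69.2449)/(375.1668−247.3926) = 0.3338. V = [p*·111.8952 + (1−p*)·69.2449]/1.2 = 79.6342. B = V − Δ·S = -11.1111.
(0,0): S=197.0000. Δ = (V_up−V_dn)/(S_up−S_dn) = (79.6342−73.8592)/(271.8600−179.2700) = 0.0624. V = [p*·79.6342 + (1−p*)·73.8592]/1.2 = 64.5187. B = V − Δ·S = 52.2316.
Root portfolio cost Δ·197+B reproduces V0=64.5187.

(0,0): Delta=0.0624 Bond=52.2316
(1,0): Delta=-0.6008 Bond=181.5601
(1,1): Delta=0.3338 Bond=-11.1111
(2,0): Delta=-1.0000 Bond=283.0000
(2,1): Delta=-0.4374 Bond=177.4479
(2,2): Delta=0.6494 Bond=-131.7492
(3,0): Delta=-1.0000 Bond=339.6000
(3,1): Delta=-1.0000 Bond=339.6000
(3,2): Delta=-0.2071 Bond=134.3193
(3,3): Delta=1.0000 Bond=-339.6000
V0=64.5187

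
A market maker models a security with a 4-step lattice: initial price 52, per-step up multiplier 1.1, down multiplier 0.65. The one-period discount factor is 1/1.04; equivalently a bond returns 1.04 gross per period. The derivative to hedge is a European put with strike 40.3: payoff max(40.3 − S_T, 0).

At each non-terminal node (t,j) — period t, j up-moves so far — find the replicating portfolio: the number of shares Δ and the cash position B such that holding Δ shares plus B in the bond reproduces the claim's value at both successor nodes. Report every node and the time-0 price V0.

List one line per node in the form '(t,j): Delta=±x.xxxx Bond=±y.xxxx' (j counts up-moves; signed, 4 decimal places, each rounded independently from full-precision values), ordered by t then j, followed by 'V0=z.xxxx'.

Risk-neutral probability p* = (R−d)/(u−d) = (1.04−0.65)/(1.1−0.65) = 0.8667.
At expiry t=4: V(4,0)=31.0177, V(4,1)=24.5914, V(4,2)=13.7163, V(4,3)=0.0000, V(4,4)=0.0000
(3,0): S=14.2805. Δ = (V_up−V_dn)/(S_up−S_dn) = (24.5914−31.0177)/(15.7086−9.2823) = -1.0000. V = [p*·24.5914 + (1−p*)·31.0177]/1.04 = 24.4695. B = V − Δ·S = 38.7500.
(3,1): S=24.1670. Δ = (V_up−V_dn)/(S_up−S_dn) = (13.7163−24.5914)/(26.5837−15.7086) = -1.0000. V = [p*·13.7163 + (1−p*)·24.5914]/1.04 = 14.5830. B = V − Δ·S = 38.7500.
(3,2): S=40.8980. Δ = (V_up−V_dn)/(S_up−S_dn) = (0.0000−13.7163)/(44.9878−26.5837) = -0.7453. V = [p*·0.0000 + (1−p*)·13.7163]/1.04 = 1.7585. B = V − Δ·S = 32.2392.
(3,3): S=69.2120. Δ = (V_up−V_dn)/(S_up−S_dn) = (0.0000−0.0000)/(76.1332−44.9878) = 0.0000. V = [p*·0.0000 + (1−p*)·0.0000]/1.04 = 0.0000. B = V − Δ·S = 0.0000.
(2,0): S=21.9700. Δ = (V_up−V_dn)/(S_up−S_dn) = (14.5830−24.4695)/(24.1670−14.2805) = -1.0000. V = [p*·14.5830 + (1−p*)·24.4695]/1.04 = 15.2896. B = V − Δ·S = 37.2596.
(2,1): S=37.1800. Δ = (V_up−V_dn)/(S_up−S_dn) = (1.7585−14.5830)/(40.8980−24.1670) = -0.7665. V = [p*·1.7585 + (1−p*)·14.5830]/1.04 = 3.3350. B = V − Δ·S = 31.8339.
(2,2): S=62.9200. Δ = (V_up−V_dn)/(S_up−S_dn) = (0.0000−1.7585)/(69.2120−40.8980) = -0.0621. V = [p*·0.0000 + (1−p*)·1.7585]/1.04 = 0.2254. B = V − Δ·S = 4.1332.
(1,0): S=33.8000. Δ = (V_up−V_dn)/(S_up−S_dn) = (3.3350−15.2896)/(37.1800−21.9700) = -0.7860. V = [p*·3.3350 + (1−p*)·15.2896]/1.04 = 4.7394. B = V − Δ·S = 31.3051.
(1,1): S=57.2000. Δ = (V_up−V_dn)/(S_up−S_dn) = (0.2254−3.3350)/(62.9200−37.1800) = -0.1208. V = [p*·0.2254 + (1−p*)·3.3350]/1.04 = 0.6154. B = V − Δ·S = 7.5256.
(0,0): S=52.0000. Δ = (V_up−V_dn)/(S_up−S_dn) = (0.6154−4.7394)/(57.2000−33.8000) = -0.1762. V = [p*·0.6154 + (1−p*)·4.7394]/1.04 = 1.1205. B = V − Δ·S = 10.2848.
Self-financing check: at every node Δ·S+B equals the discounted successor values.

(0,0): Delta=-0.1762 Bond=10.2848
(1,0): Delta=-0.7860 Bond=31.3051
(1,1): Delta=-0.1208 Bond=7.5256
(2,0): Delta=-1.0000 Bond=37.2596
(2,1): Delta=-0.7665 Bond=31.8339
(2,2): Delta=-0.0621 Bond=4.1332
(3,0): Delta=-1.0000 Bond=38.7500
(3,1): Delta=-1.0000 Bond=38.7500
(3,2): Delta=-0.7453 Bond=32.2392
(3,3): Delta=0.0000 Bond=0.0000
V0=1.1205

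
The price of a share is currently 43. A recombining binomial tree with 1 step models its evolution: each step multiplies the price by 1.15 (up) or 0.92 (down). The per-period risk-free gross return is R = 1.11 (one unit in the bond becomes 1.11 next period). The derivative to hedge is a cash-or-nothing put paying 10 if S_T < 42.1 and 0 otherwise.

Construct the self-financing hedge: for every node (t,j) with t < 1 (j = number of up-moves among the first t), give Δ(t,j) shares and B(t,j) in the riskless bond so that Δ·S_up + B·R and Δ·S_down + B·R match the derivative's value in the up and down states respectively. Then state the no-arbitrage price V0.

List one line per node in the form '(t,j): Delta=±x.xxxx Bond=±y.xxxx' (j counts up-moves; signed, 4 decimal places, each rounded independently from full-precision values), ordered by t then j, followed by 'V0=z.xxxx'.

Under the risk-neutral measure, an up-move has probability p* = (R−d)/(u−d) = 0.8261 and values discount at R = 1.11.
Terminal payoffs: V(1,0)=10.0000, V(1,1)=0.0000
(0,0): S=43.0000. Δ = (V_up−V_dn)/(S_up−S_dn) = (0.0000−10.0000)/(49.4500−39.5600) = -1.0111. V = [p*·0.0000 + (1−p*)·10.0000]/1.11 = 1.5668. B = V − Δ·S = 45.0450.
Check: Δ(0,0)·S0 + B(0,0) = 1.5668 = V0.

(0,0): Delta=-1.0111 Bond=45.0450
V0=1.5668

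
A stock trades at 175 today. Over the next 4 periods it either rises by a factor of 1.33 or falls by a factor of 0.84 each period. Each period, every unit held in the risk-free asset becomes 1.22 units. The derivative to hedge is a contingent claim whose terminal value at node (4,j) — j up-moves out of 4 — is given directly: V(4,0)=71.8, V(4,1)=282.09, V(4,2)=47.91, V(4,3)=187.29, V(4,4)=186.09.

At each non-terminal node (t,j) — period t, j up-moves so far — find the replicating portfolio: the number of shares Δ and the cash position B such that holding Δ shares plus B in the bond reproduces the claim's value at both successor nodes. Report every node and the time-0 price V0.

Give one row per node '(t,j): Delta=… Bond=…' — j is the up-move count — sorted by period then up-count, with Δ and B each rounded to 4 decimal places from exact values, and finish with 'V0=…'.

(0,0): Delta=0.1979 Bond=39.6404
(1,0): Delta=0.1202 Bond=59.7876
(1,1): Delta=0.2121 Bond=45.0536
(2,0): Delta=-1.8207 Bond=312.6067
(2,1): Delta=0.4750 Bond=3.5639
(2,2): Delta=0.1641 Bond=69.8448
(3,0): Delta=4.1376 Bond=-236.6370
(3,1): Delta=-2.9101 Bond=560.2799
(3,2): Delta=1.0939 Bond=-156.5796
(3,3): Delta=-0.0059 Bond=155.2026
V0=74.2745

The replicating-portfolio and risk-neutral prices coincide; use p* = (1.22−0.84)/(1.33−0.84) = 0.7755 for the latter.
Payoff layer (t=4): V(4,0)=71.8000, V(4,1)=282.0900, V(4,2)=47.9100, V(4,3)=187.2900, V(4,4)=186.0900
(3,0): S=103.7232. Δ = (V_up−V_dn)/(S_up−S_dn) = (282.0900−71.8000)/(137.9519−87.1275) = 4.1376. V = [p*·282.0900 + (1−p*)·71.8000]/1.22 = 192.5263. B = V − Δ·S = -236.6370.
(3,1): S=164.2284. Δ = (V_up−V_dn)/(S_up−S_dn) = (47.9100−282.0900)/(218.4238−137.9519) = -2.9101. V = [p*·47.9100 + (1−p*)·282.0900]/1.22 = 82.3615. B = V − Δ·S = 560.2799.
(3,2): S=260.0283. Δ = (V_up−V_dn)/(S_up−S_dn) = (187.2900−47.9100)/(345.8376−218.4238) = 1.0939. V = [p*·187.2900 + (1−p*)·47.9100]/1.22 = 127.8694. B = V − Δ·S = -156.5796.
(3,3): S=411.7115. Δ = (V_up−V_dn)/(S_up−S_dn) = (186.0900−187.2900)/(547.5763−345.8376) = -0.0059. V = [p*·186.0900 + (1−p*)·187.2900]/1.22 = 152.7536. B = V − Δ·S = 155.2026.
(2,0): S=123.4800. Δ = (V_up−V_dn)/(S_up−S_dn) = (82.3615−192.5263)/(164.2284−103.7232) = -1.8207. V = [p*·82.3615 + (1−p*)·192.5263]/1.22 = 87.7806. B = V − Δ·S = 312.6067.
(2,1): S=195.5100. Δ = (V_up−V_dn)/(S_up−S_dn) = (127.8694−82.3615)/(260.0283−164.2284) = 0.4750. V = [p*·127.8694 + (1−p*)·82.3615]/1.22 = 96.4371. B = V − Δ·S = 3.5639.
(2,2): S=309.5575. Δ = (V_up−V_dn)/(S_up−S_dn) = (152.7536−127.8694)/(411.7115−260.0283) = 0.1641. V = [p*·152.7536 + (1−p*)·127.8694]/1.22 = 120.6290. B = V − Δ·S = 69.8448.
(1,0): S=147.0000. Δ = (V_up−V_dn)/(S_up−S_dn) = (96.4371−87.7806)/(195.5100−123.4800) = 0.1202. V = [p*·96.4371 + (1−p*)·87.7806]/1.22 = 77.4540. B = V − Δ·S = 59.7876.
(1,1): S=232.7500. Δ = (V_up−V_dn)/(S_up−S_dn) = (120.6290−96.4371)/(309.5575−195.5100) = 0.2121. V = [p*·120.6290 + (1−p*)·96.4371]/1.22 = 94.4247. B = V − Δ·S = 45.0536.
(0,0): S=175.0000. Δ = (V_up−V_dn)/(S_up−S_dn) = (94.4247−77.4540)/(232.7500−147.0000) = 0.1979. V = [p*·94.4247 + (1−p*)·77.4540]/1.22 = 74.2745. B = V − Δ·S = 39.6404.
Each (Δ,B) replicates both successor values, so the strategy is self-financing and V0 is arbitrage-free.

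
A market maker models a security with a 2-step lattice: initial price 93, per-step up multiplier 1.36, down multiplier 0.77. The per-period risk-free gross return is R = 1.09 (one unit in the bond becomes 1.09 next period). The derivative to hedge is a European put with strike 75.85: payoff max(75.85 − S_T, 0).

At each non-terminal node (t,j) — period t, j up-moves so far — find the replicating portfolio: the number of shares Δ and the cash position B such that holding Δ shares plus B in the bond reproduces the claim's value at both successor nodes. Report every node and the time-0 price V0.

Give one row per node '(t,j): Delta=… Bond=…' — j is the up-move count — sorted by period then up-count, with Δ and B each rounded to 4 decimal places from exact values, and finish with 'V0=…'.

No-arbitrage ⇒ martingale measure with p* = (R−d)/(u−d) = 0.5424.
Payoff layer (t=2): V(2,0)=20.7103, V(2,1)=0.0000, V(2,2)=0.0000
(1,0): S=71.6100. Δ = (V_up−V_dn)/(S_up−S_dn) = (0.0000−20.7103)/(97.3896−55.1397) = -0.4902. V = [p*·0.0000 + (1−p*)·20.7103]/1.09 = 8.6950. B = V − Δ·S = 43.7972.
(1,1): S=126.4800. Δ = (V_up−V_dn)/(S_up−S_dn) = (0.0000−0.0000)/(172.0128−97.3896) = 0.0000. V = [p*·0.0000 + (1−p*)·0.0000]/1.09 = 0.0000. B = V − Δ·S = 0.0000.
(0,0): S=93.0000. Δ = (V_up−V_dn)/(S_up−S_dn) = (0.0000−8.6950)/(126.4800−71.6100) = -0.1585. V = [p*·0.0000 + (1−p*)·8.6950]/1.09 = 3.6505. B = V − Δ·S = 18.3879.
Check: Δ(0,0)·S0 + B(0,0) = 3.6505 = V0.

(0,0): Delta=-0.1585 Bond=18.3879
(1,0): Delta=-0.4902 Bond=43.7972
(1,1): Delta=0.0000 Bond=0.0000
V0=3.6505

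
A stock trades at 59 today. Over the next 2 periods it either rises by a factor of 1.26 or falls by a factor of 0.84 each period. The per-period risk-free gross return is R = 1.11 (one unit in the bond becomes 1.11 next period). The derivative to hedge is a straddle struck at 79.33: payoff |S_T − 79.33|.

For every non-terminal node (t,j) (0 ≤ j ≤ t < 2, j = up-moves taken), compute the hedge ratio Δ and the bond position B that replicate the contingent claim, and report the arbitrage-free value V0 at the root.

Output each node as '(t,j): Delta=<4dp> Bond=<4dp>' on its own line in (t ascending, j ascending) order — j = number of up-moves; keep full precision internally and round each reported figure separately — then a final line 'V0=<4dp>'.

Under the risk-neutral measure, an up-move has probability p* = (R−d)/(u−d) = 0.6429 and values discount at R = 1.11.
At expiry t=2: V(2,0)=37.6996, V(2,1)=16.8844, V(2,2)=14.3384
Node (1,0) S=49.5600: V=(p*·16.8844+(1−p*)·37.6996)/1.11=21.9085; Δ=(16.8844−37.6996)/(62.4456−41.6304)=-1.0000; B=V−Δ·S=71.4685
Node (1,1) S=74.3400: V=(p*·14.3384+(1−p*)·16.8844)/1.11=13.7367; Δ=(14.3384−16.8844)/(93.6684−62.4456)=-0.0815; B=V−Δ·S=19.7986
Node (0,0) S=59.0000: V=(p*·13.7367+(1−p*)·21.9085)/1.11=15.0046; Δ=(13.7367−21.9085)/(74.3400−49.5600)=-0.3298; B=V−Δ·S=34.4613
Check: Δ(0,0)·S0 + B(0,0) = 15.0046 = V0.

(0,0): Delta=-0.3298 Bond=34.4613
(1,0): Delta=-1.0000 Bond=71.4685
(1,1): Delta=-0.0815 Bond=19.7986
V0=15.0046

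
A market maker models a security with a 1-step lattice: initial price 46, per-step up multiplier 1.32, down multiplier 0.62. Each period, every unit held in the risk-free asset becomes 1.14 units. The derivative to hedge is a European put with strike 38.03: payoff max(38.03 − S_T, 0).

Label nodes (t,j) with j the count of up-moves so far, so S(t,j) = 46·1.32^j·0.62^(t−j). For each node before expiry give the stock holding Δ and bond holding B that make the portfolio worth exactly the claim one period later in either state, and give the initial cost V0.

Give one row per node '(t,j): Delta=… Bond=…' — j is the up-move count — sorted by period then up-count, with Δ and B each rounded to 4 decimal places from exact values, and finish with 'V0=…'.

(0,0): Delta=-0.2953 Bond=15.7308
V0=2.1451

Under the risk-neutral measure, an up-move has probability p* = (R−d)/(u−d) = 0.7429 and values discount at R = 1.14.
At expiry t=1: V(1,0)=9.5100, V(1,1)=0.0000
(0,0): S=46.0000. Δ = (V_up−V_dn)/(S_up−S_dn) = (0.0000−9.5100)/(60.7200−28.5200) = -0.2953. V = [p*·0.0000 + (1−p*)·9.5100]/1.14 = 2.1451. B = V − Δ·S = 15.7308.
Self-financing check: at every node Δ·S+B equals the discounted successor values.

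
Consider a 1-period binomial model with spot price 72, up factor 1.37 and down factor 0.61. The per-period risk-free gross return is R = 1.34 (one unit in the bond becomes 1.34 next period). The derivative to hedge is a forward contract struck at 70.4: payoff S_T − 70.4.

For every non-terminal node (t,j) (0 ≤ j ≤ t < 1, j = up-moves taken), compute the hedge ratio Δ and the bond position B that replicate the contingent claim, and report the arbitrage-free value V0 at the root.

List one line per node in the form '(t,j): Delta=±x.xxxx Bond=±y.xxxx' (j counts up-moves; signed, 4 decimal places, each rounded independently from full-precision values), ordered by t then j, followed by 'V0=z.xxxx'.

Under the risk-neutral measure, an up-move has probability p* = (R−d)/(u−d) = 0.9605 and values discount at R = 1.34.
Payoff layer (t=1): V(1,0)=-26.4800, V(1,1)=28.2400
Node (0,0) S=72.0000: V=(p*·28.2400+(1−p*)·-26.4800)/1.34=19.4627; Δ=(28.2400−-26.4800)/(98.6400−43.9200)=1.0000; B=V−Δ·S=-52.5373
Each (Δ,B) replicates both successor values, so the strategy is self-financing and V0 is arbitrage-free.

(0,0): Delta=1.0000 Bond=-52.5373
V0=19.4627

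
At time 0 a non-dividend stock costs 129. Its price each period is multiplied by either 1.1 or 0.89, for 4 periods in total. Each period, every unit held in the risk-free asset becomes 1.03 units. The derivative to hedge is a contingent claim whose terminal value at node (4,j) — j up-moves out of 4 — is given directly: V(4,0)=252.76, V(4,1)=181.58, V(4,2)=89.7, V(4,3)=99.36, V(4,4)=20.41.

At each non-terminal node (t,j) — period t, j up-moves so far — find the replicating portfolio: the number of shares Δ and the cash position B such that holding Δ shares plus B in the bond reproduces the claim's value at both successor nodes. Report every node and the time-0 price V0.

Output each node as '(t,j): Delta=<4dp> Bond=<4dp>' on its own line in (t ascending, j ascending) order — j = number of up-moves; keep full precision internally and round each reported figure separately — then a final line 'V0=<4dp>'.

The replicating-portfolio and risk-neutral prices coincide; use p* = (1.03−0.89)/(1.1−0.89) = 0.6667 for the latter.
Payoff layer (t=4): V(4,0)=252.7600, V(4,1)=181.5800, V(4,2)=89.7000, V(4,3)=99.3600, V(4,4)=20.4100
  t=3,j=0: stock 90.9410 → up 100.0351 (V=181.5800), down 80.9375 (V=252.7600). Price 199.3269; hedge Δ=-3.7272, bond B=538.2792.
  t=3,j=1: stock 112.3990 → up 123.6389 (V=89.7000), down 100.0351 (V=181.5800). Price 116.8220; hedge Δ=-3.8926, bond B=554.3458.
  t=3,j=2: stock 138.9201 → up 152.8121 (V=99.3600), down 123.6389 (V=89.7000). Price 93.3398; hedge Δ=0.3311, bond B=47.3398.
  t=3,j=3: stock 171.6990 → up 188.8689 (V=20.4100), down 152.8121 (V=99.3600). Price 45.3657; hedge Δ=-2.1896, bond B=421.3181.
  t=2,j=0: stock 102.1809 → up 112.3990 (V=116.8220), down 90.9410 (V=199.3269). Price 140.1200; hedge Δ=-3.8449, bond B=533.0003.
  t=2,j=1: stock 126.2910 → up 138.9201 (V=93.3398), down 112.3990 (V=116.8220). Price 98.2206; hedge Δ=-0.8854, bond B=210.0406.
  t=2,j=2: stock 156.0900 → up 171.6990 (V=45.3657), down 138.9201 (V=93.3398). Price 59.5700; hedge Δ=-1.4636, bond B=288.0181.
  t=1,j=0: stock 114.8100 → up 126.2910 (V=98.2206), down 102.1809 (V=140.1200). Price 108.9195; hedge Δ=-1.7378, bond B=308.4406.
  t=1,j=1: stock 141.9000 → up 156.0900 (V=59.5700), down 126.2910 (V=98.2206). Price 70.3432; hedge Δ=-1.2970, bond B=254.3938.
  t=0,j=0: stock 129.0000 → up 141.9000 (V=70.3432), down 114.8100 (V=108.9195). Price 80.7786; hedge Δ=-1.4240, bond B=264.4751.
The time-0 hedge costs 80.7786, which is the no-arbitrage price.

(0,0): Delta=-1.4240 Bond=264.4751
(1,0): Delta=-1.7378 Bond=308.4406
(1,1): Delta=-1.2970 Bond=254.3938
(2,0): Delta=-3.8449 Bond=533.0003
(2,1): Delta=-0.8854 Bond=210.0406
(2,2): Delta=-1.4636 Bond=288.0181
(3,0): Delta=-3.7272 Bond=538.2792
(3,1): Delta=-3.8926 Bond=554.3458
(3,2): Delta=0.3311 Bond=47.3398
(3,3): Delta=-2.1896 Bond=421.3181
V0=80.7786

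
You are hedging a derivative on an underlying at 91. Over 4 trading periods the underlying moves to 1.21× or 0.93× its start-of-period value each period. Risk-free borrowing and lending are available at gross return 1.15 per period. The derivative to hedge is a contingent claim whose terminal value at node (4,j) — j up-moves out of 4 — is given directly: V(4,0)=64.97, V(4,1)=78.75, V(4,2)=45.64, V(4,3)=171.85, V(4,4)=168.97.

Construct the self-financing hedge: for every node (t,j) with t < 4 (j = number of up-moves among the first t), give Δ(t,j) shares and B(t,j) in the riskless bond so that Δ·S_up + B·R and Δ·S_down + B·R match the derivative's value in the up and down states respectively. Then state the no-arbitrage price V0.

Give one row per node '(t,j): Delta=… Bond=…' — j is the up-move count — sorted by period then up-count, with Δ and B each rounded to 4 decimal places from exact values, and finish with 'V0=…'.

No-arbitrage ⇒ martingale measure with p* = (R−d)/(u−d) = 0.7857.
Terminal values V(4,·): V(4,0)=64.9700, V(4,1)=78.7500, V(4,2)=45.6400, V(4,3)=171.8500, V(4,4)=168.9700
(3,0): S=73.1965. Δ = (V_up−V_dn)/(S_up−S_dn) = (78.7500−64.9700)/(88.5677−68.0727) = 0.6724. V = [p*·78.7500 + (1−p*)·64.9700]/1.15 = 65.9106. B = V − Δ·S = 16.6963.
(3,1): S=95.2341. Δ = (V_up−V_dn)/(S_up−S_dn) = (45.6400−78.7500)/(115.2333−88.5677) = -1.2417. V = [p*·45.6400 + (1−p*)·78.7500]/1.15 = 45.8565. B = V − Δ·S = 164.1065.
(3,2): S=123.9068. Δ = (V_up−V_dn)/(S_up−S_dn) = (171.8500−45.6400)/(149.9272−115.2333) = 3.6378. V = [p*·171.8500 + (1−p*)·45.6400]/1.15 = 125.9174. B = V − Δ·S = -324.8326.
(3,3): S=161.2121. Δ = (V_up−V_dn)/(S_up−S_dn) = (168.9700−171.8500)/(195.0666−149.9272) = -0.0638. V = [p*·168.9700 + (1−p*)·171.8500]/1.15 = 147.4671. B = V − Δ·S = 157.7528.
(2,0): S=78.7059. Δ = (V_up−V_dn)/(S_up−S_dn) = (45.8565−65.9106)/(95.2341−73.1965) = -0.9100. V = [p*·45.8565 + (1−p*)·65.9106]/1.15 = 43.6120. B = V − Δ·S = 115.2336.
(2,1): S=102.4023. Δ = (V_up−V_dn)/(S_up−S_dn) = (125.9174−45.8565)/(123.9068−95.2341) = 2.7922. V = [p*·125.9174 + (1−p*)·45.8565]/1.15 = 94.5752. B = V − Δ·S = -191.3565.
(2,2): S=133.2331. Δ = (V_up−V_dn)/(S_up−S_dn) = (147.4671−125.9174)/(161.2121−123.9068) = 0.5777. V = [p*·147.4671 + (1−p*)·125.9174]/1.15 = 124.2168. B = V − Δ·S = 47.2536.
(1,0): S=84.6300. Δ = (V_up−V_dn)/(S_up−S_dn) = (94.5752−43.6120)/(102.4023−78.7059) = 2.1507. V = [p*·94.5752 + (1−p*)·43.6120]/1.15 = 72.7431. B = V − Δ·S = -109.2683.
(1,1): S=110.1100. Δ = (V_up−V_dn)/(S_up−S_dn) = (124.2168−94.5752)/(133.2331−102.4023) = 0.9614. V = [p*·124.2168 + (1−p*)·94.5752]/1.15 = 102.4913. B = V − Δ·S = -3.3714.
(0,0): S=91.0000. Δ = (V_up−V_dn)/(S_up−S_dn) = (102.4913−72.7431)/(110.1100−84.6300) = 1.1675. V = [p*·102.4913 + (1−p*)·72.7431]/1.15 = 83.5797. B = V − Δ·S = -22.6640.
Root portfolio cost Δ·91+B reproduces V0=83.5797.

(0,0): Delta=1.1675 Bond=-22.6640
(1,0): Delta=2.1507 Bond=-109.2683
(1,1): Delta=0.9614 Bond=-3.3714
(2,0): Delta=-0.9100 Bond=115.2336
(2,1): Delta=2.7922 Bond=-191.3565
(2,2): Delta=0.5777 Bond=47.2536
(3,0): Delta=0.6724 Bond=16.6963
(3,1): Delta=-1.2417 Bond=164.1065
(3,2): Delta=3.6378 Bond=-324.8326
(3,3): Delta=-0.0638 Bond=157.7528
V0=83.5797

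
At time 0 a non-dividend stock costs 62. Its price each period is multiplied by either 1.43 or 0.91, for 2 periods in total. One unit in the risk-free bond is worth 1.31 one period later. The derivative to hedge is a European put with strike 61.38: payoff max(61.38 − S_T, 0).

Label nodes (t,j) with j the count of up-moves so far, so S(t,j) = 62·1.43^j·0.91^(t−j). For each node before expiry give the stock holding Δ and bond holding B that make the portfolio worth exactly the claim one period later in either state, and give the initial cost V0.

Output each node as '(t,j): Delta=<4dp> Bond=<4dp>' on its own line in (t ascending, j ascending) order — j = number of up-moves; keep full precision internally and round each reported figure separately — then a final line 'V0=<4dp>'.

Under the risk-neutral measure, an up-move has probability p* = (R−d)/(u−d) = 0.7692 and values discount at R = 1.31.
Terminal payoffs: V(2,0)=10.0378, V(2,1)=0.0000, V(2,2)=0.0000
(1,0): S=56.4200. Δ = (V_up−V_dn)/(S_up−S_dn) = (0.0000−10.0378)/(80.6806−51.3422) = -0.3421. V = [p*·0.0000 + (1−p*)·10.0378]/1.31 = 1.7683. B = V − Δ·S = 21.0717.
(1,1): S=88.6600. Δ = (V_up−V_dn)/(S_up−S_dn) = (0.0000−0.0000)/(126.7838−80.6806) = 0.0000. V = [p*·0.0000 + (1−p*)·0.0000]/1.31 = 0.0000. B = V − Δ·S = 0.0000.
(0,0): S=62.0000. Δ = (V_up−V_dn)/(S_up−S_dn) = (0.0000−1.7683)/(88.6600−56.4200) = -0.0548. V = [p*·0.0000 + (1−p*)·1.7683]/1.31 = 0.3115. B = V − Δ·S = 3.7120.
Check: Δ(0,0)·S0 + B(0,0) = 0.3115 = V0.

(0,0): Delta=-0.0548 Bond=3.7120
(1,0): Delta=-0.3421 Bond=21.0717
(1,1): Delta=0.0000 Bond=0.0000
V0=0.3115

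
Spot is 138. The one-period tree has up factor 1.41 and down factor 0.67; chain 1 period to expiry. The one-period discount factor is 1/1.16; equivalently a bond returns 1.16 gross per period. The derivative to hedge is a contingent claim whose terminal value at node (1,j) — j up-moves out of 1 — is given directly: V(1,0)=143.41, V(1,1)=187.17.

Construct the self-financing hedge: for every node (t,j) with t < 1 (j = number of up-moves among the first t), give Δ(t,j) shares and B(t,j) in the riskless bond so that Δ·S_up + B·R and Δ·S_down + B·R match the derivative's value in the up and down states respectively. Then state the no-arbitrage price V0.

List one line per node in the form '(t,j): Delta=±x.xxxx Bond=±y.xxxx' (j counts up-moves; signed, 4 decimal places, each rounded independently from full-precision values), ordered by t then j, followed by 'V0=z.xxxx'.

(0,0): Delta=0.4285 Bond=89.4737
V0=148.6088

Since d<R<u, set p* = (R−d)/(u−d) = 0.6622; price each node as the discounted p*-expectation of its children.
Terminal values V(1,·): V(1,0)=143.4100, V(1,1)=187.1700
Node (0,0) S=138.0000: V=(p*·187.1700+(1−p*)·143.4100)/1.16=148.6088; Δ=(187.1700−143.4100)/(194.5800−92.4600)=0.4285; B=V−Δ·S=89.4737
The time-0 hedge costs 148.6088, which is the no-arbitrage price.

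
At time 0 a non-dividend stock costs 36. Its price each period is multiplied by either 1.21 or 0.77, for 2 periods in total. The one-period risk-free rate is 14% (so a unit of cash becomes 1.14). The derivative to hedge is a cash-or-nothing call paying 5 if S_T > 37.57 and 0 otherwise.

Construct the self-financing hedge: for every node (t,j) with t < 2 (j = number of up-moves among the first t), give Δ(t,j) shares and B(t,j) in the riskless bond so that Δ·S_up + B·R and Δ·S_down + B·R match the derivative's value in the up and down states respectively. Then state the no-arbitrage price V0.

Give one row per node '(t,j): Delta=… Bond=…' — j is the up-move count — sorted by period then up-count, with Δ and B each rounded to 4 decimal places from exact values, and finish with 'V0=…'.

(0,0): Delta=0.2328 Bond=-5.6617
(1,0): Delta=0.0000 Bond=0.0000
(1,1): Delta=0.2609 Bond=-7.6754
V0=2.7206

Risk-neutral probability p* = (R−d)/(u−d) = (1.14−0.77)/(1.21−0.77) = 0.8409.
Terminal payoffs: V(2,0)=0.0000, V(2,1)=0.0000, V(2,2)=5.0000
  t=1,j=0: stock 27.7200 → up 33.5412 (V=0.0000), down 21.3444 (V=0.0000). Price 0.0000; hedge Δ=0.0000, bond B=0.0000.
  t=1,j=1: stock 43.5600 → up 52.7076 (V=5.0000), down 33.5412 (V=0.0000). Price 3.6882; hedge Δ=0.2609, bond B=-7.6754.
  t=0,j=0: stock 36.0000 → up 43.5600 (V=3.6882), down 27.7200 (V=0.0000). Price 2.7206; hedge Δ=0.2328, bond B=-5.6617.
Each (Δ,B) replicates both successor values, so the strategy is self-financing and V0 is arbitrage-free.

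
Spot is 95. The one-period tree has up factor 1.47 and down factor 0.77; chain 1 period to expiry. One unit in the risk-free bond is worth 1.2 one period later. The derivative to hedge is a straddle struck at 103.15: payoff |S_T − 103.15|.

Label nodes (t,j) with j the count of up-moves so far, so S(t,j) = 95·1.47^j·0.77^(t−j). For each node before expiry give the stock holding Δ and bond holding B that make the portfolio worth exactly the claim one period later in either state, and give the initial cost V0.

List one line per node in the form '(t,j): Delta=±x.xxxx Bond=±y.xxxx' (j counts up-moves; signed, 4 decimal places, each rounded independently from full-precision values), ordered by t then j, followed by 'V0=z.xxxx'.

Since d<R<u, set p* = (R−d)/(u−d) = 0.6143; price each node as the discounted p*-expectation of its children.
Payoff layer (t=1): V(1,0)=30.0000, V(1,1)=36.5000
Node (0,0) S=95.0000: V=(p*·36.5000+(1−p*)·30.0000)/1.2=28.3274; Δ=(36.5000−30.0000)/(139.6500−73.1500)=0.0977; B=V−Δ·S=19.0417
Self-financing check: at every node Δ·S+B equals the discounted successor values.

(0,0): Delta=0.0977 Bond=19.0417
V0=28.3274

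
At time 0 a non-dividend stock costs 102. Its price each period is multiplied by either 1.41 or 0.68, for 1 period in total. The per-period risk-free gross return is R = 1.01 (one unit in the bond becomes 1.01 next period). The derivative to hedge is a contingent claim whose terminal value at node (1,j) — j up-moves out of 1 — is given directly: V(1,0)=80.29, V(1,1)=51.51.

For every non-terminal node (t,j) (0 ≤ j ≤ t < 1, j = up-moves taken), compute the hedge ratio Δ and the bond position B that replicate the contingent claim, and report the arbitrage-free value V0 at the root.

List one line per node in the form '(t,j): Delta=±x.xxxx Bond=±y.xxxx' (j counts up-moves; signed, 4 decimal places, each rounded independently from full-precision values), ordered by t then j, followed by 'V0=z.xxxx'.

(0,0): Delta=-0.3865 Bond=106.0384
V0=66.6137

Since d<R<u, set p* = (R−d)/(u−d) = 0.4521; price each node as the discounted p*-expectation of its children.
Payoff layer (t=1): V(1,0)=80.2900, V(1,1)=51.5100
(0,0): S=102.0000. Δ = (V_up−V_dn)/(S_up−S_dn) = (51.5100−80.2900)/(143.8200−69.3600) = -0.3865. V = [p*·51.5100 + (1−p*)·80.2900]/1.01 = 66.6137. B = V − Δ·S = 106.0384.
Each (Δ,B) replicates both successor values, so the strategy is self-financing and V0 is arbitrage-free.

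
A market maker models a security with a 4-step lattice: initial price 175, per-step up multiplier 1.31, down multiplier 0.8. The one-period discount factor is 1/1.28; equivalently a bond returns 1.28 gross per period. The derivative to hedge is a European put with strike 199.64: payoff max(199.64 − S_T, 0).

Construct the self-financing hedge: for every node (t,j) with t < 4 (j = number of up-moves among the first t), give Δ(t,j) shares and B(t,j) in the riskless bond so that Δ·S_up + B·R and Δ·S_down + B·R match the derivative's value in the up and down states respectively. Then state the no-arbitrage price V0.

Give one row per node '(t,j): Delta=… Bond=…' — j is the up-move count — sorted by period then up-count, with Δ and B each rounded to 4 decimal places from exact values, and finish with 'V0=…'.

(0,0): Delta=-0.0102 Bond=1.8542
(1,0): Delta=-0.1285 Bond=18.9387
(1,1): Delta=-0.0057 Bond=1.3380
(2,0): Delta=-1.0000 Bond=121.8506
(2,1): Delta=-0.0952 Bond=18.1410
(2,2): Delta=-0.0022 Bond=0.6858
(3,0): Delta=-1.0000 Bond=155.9688
(3,1): Delta=-1.0000 Bond=155.9687
(3,2): Delta=-0.0607 Bond=14.9237
(3,3): Delta=0.0000 Bond=0.0000
V0=0.0750

Since d<R<u, set p* = (R−d)/(u−d) = 0.9412; price each node as the discounted p*-expectation of its children.
At expiry t=4: V(4,0)=127.9600, V(4,1)=82.2640, V(4,2)=7.4368, V(4,3)=0.0000, V(4,4)=0.0000
(3,0): S=89.6000. Δ = (V_up−V_dn)/(S_up−S_dn) = (82.2640−127.9600)/(117.3760−71.6800) = -1.0000. V = [p*·82.2640 + (1−p*)·127.9600]/1.28 = 66.3687. B = V − Δ·S = 155.9688.
(3,1): S=146.7200. Δ = (V_up−V_dn)/(S_up−S_dn) = (7.4368−82.2640)/(192.2032−117.3760) = -1.0000. V = [p*·7.4368 + (1−p*)·82.2640]/1.28 = 9.2487. B = V − Δ·S = 155.9688.
(3,2): S=240.2540. Δ = (V_up−V_dn)/(S_up−S_dn) = (0.0000−7.4368)/(314.7327−192.2032) = -0.0607. V = [p*·0.0000 + (1−p*)·7.4368]/1.28 = 0.3418. B = V − Δ·S = 14.9237.
(3,3): S=393.4159. Δ = (V_up−V_dn)/(S_up−S_dn) = (0.0000−0.0000)/(515.3749−314.7327) = 0.0000. V = [p*·0.0000 + (1−p*)·0.0000]/1.28 = 0.0000. B = V − Δ·S = 0.0000.
(2,0): S=112.0000. Δ = (V_up−V_dn)/(S_up−S_dn) = (9.2487−66.3687)/(146.7200−89.6000) = -1.0000. V = [p*·9.2487 + (1−p*)·66.3687]/1.28 = 9.8506. B = V − Δ·S = 121.8506.
(2,1): S=183.4000. Δ = (V_up−V_dn)/(S_up−S_dn) = (0.3418−9.2487)/(240.2540−146.7200) = -0.0952. V = [p*·0.3418 + (1−p*)·9.2487]/1.28 = 0.6763. B = V − Δ·S = 18.1410.
(2,2): S=300.3175. Δ = (V_up−V_dn)/(S_up−S_dn) = (0.0000−0.3418)/(393.4159−240.2540) = -0.0022. V = [p*·0.0000 + (1−p*)·0.3418]/1.28 = 0.0157. B = V − Δ·S = 0.6858.
(1,0): S=140.0000. Δ = (V_up−V_dn)/(S_up−S_dn) = (0.6763−9.8506)/(183.4000−112.0000) = -0.1285. V = [p*·0.6763 + (1−p*)·9.8506]/1.28 = 0.9500. B = V − Δ·S = 18.9387.
(1,1): S=229.2500. Δ = (V_up−V_dn)/(S_up−S_dn) = (0.0157−0.6763)/(300.3175−183.4000) = -0.0057. V = [p*·0.0157 + (1−p*)·0.6763]/1.28 = 0.0426. B = V − Δ·S = 1.3380.
(0,0): S=175.0000. Δ = (V_up−V_dn)/(S_up−S_dn) = (0.0426−0.9500)/(229.2500−140.0000) = -0.0102. V = [p*·0.0426 + (1−p*)·0.9500]/1.28 = 0.0750. B = V − Δ·S = 1.8542.
Each (Δ,B) replicates both successor values, so the strategy is self-financing and V0 is arbitrage-free.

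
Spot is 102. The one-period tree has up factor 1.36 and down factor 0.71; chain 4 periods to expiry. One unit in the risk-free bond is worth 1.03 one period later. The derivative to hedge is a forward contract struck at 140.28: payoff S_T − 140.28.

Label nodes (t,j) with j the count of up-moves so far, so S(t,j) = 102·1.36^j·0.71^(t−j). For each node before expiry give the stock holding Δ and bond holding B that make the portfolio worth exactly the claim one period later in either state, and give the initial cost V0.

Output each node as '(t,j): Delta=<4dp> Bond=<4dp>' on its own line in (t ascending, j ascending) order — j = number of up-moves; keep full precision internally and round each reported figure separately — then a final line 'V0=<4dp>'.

(0,0): Delta=1.0000 Bond=-124.6370
(1,0): Delta=1.0000 Bond=-128.3761
(1,1): Delta=1.0000 Bond=-128.3761
(2,0): Delta=1.0000 Bond=-132.2274
(2,1): Delta=1.0000 Bond=-132.2274
(2,2): Delta=1.0000 Bond=-132.2274
(3,0): Delta=1.0000 Bond=-136.1942
(3,1): Delta=1.0000 Bond=-136.1942
(3,2): Delta=1.0000 Bond=-136.1942
(3,3): Delta=1.0000 Bond=-136.1942
V0=-22.6370

Since d<R<u, set p* = (R−d)/(u−d) = 0.4923; price each node as the discounted p*-expectation of its children.
Terminal values V(4,·): V(4,0)=-114.3601, V(4,1)=-90.6306, V(4,2)=-45.1769, V(4,3)=41.8893, V(4,4)=208.6641
Node (3,0) S=36.5069: V=(p*·-90.6306+(1−p*)·-114.3601)/1.03=-99.6873; Δ=(-90.6306−-114.3601)/(49.6494−25.9199)=1.0000; B=V−Δ·S=-136.1942
Node (3,1) S=69.9288: V=(p*·-45.1769+(1−p*)·-90.6306)/1.03=-66.2654; Δ=(-45.1769−-90.6306)/(95.1031−49.6494)=1.0000; B=V−Δ·S=-136.1942
Node (3,2) S=133.9480: V=(p*·41.8893+(1−p*)·-45.1769)/1.03=-2.2461; Δ=(41.8893−-45.1769)/(182.1693−95.1031)=1.0000; B=V−Δ·S=-136.1942
Node (3,3) S=256.5765: V=(p*·208.6641+(1−p*)·41.8893)/1.03=120.3823; Δ=(208.6641−41.8893)/(348.9441−182.1693)=1.0000; B=V−Δ·S=-136.1942
Node (2,0) S=51.4182: V=(p*·-66.2654+(1−p*)·-99.6873)/1.03=-80.8092; Δ=(-66.2654−-99.6873)/(69.9288−36.5069)=1.0000; B=V−Δ·S=-132.2274
Node (2,1) S=98.4912: V=(p*·-2.2461+(1−p*)·-66.2654)/1.03=-33.7362; Δ=(-2.2461−-66.2654)/(133.9480−69.9288)=1.0000; B=V−Δ·S=-132.2274
Node (2,2) S=188.6592: V=(p*·120.3823+(1−p*)·-2.2461)/1.03=56.4318; Δ=(120.3823−-2.2461)/(256.5765−133.9480)=1.0000; B=V−Δ·S=-132.2274
Node (1,0) S=72.4200: V=(p*·-33.7362+(1−p*)·-80.8092)/1.03=-55.9561; Δ=(-33.7362−-80.8092)/(98.4912−51.4182)=1.0000; B=V−Δ·S=-128.3761
Node (1,1) S=138.7200: V=(p*·56.4318+(1−p*)·-33.7362)/1.03=10.3439; Δ=(56.4318−-33.7362)/(188.6592−98.4912)=1.0000; B=V−Δ·S=-128.3761
Node (0,0) S=102.0000: V=(p*·10.3439+(1−p*)·-55.9561)/1.03=-22.6370; Δ=(10.3439−-55.9561)/(138.7200−72.4200)=1.0000; B=V−Δ·S=-124.6370
Root portfolio cost Δ·102+B reproduces V0=-22.6370.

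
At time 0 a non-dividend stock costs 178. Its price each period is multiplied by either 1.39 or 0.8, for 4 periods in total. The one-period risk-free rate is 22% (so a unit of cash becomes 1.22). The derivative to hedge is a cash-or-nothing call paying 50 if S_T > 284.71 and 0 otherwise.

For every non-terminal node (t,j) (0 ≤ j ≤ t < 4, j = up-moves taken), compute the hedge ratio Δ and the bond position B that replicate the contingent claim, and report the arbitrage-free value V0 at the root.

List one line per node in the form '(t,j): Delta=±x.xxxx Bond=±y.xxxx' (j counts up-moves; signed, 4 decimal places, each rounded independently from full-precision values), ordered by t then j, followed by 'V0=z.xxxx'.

(0,0): Delta=0.1149 Bond=-5.2636
(1,0): Delta=0.2026 Bond=-18.9201
(1,1): Delta=0.0944 Bond=-1.3627
(2,0): Delta=0.0000 Bond=0.0000
(2,1): Delta=0.2498 Bond=-32.4254
(2,2): Delta=0.0582 Bond=10.7892
(3,0): Delta=0.0000 Bond=0.0000
(3,1): Delta=0.0000 Bond=0.0000
(3,2): Delta=0.3080 Bond=-55.5710
(3,3): Delta=0.0000 Bond=40.9836
V0=15.1797

The replicating-portfolio and risk-neutral prices coincide; use p* = (1.22−0.8)/(1.39−0.8) = 0.7119 for the latter.
Terminal payoffs: V(4,0)=0.0000, V(4,1)=0.0000, V(4,2)=0.0000, V(4,3)=50.0000, V(4,4)=50.0000
Node (3,0) S=91.1360: V=(p*·0.0000+(1−p*)·0.0000)/1.22=0.0000; Δ=(0.0000−0.0000)/(126.6790−72.9088)=0.0000; B=V−Δ·S=0.0000
Node (3,1) S=158.3488: V=(p*·0.0000+(1−p*)·0.0000)/1.22=0.0000; Δ=(0.0000−0.0000)/(220.1048−126.6790)=0.0000; B=V−Δ·S=0.0000
Node (3,2) S=275.1310: V=(p*·50.0000+(1−p*)·0.0000)/1.22=29.1748; Δ=(50.0000−0.0000)/(382.4321−220.1048)=0.3080; B=V−Δ·S=-55.5710
Node (3,3) S=478.0402: V=(p*·50.0000+(1−p*)·50.0000)/1.22=40.9836; Δ=(50.0000−50.0000)/(664.4759−382.4321)=0.0000; B=V−Δ·S=40.9836
Node (2,0) S=113.9200: V=(p*·0.0000+(1−p*)·0.0000)/1.22=0.0000; Δ=(0.0000−0.0000)/(158.3488−91.1360)=0.0000; B=V−Δ·S=0.0000
Node (2,1) S=197.9360: V=(p*·29.1748+(1−p*)·0.0000)/1.22=17.0233; Δ=(29.1748−0.0000)/(275.1310−158.3488)=0.2498; B=V−Δ·S=-32.4254
Node (2,2) S=343.9138: V=(p*·40.9836+(1−p*)·29.1748)/1.22=30.8041; Δ=(40.9836−29.1748)/(478.0402−275.1310)=0.0582; B=V−Δ·S=10.7892
Node (1,0) S=142.4000: V=(p*·17.0233+(1−p*)·0.0000)/1.22=9.9330; Δ=(17.0233−0.0000)/(197.9360−113.9200)=0.2026; B=V−Δ·S=-18.9201
Node (1,1) S=247.4200: V=(p*·30.8041+(1−p*)·17.0233)/1.22=21.9946; Δ=(30.8041−17.0233)/(343.9138−197.9360)=0.0944; B=V−Δ·S=-1.3627
Node (0,0) S=178.0000: V=(p*·21.9946+(1−p*)·9.9330)/1.22=15.1797; Δ=(21.9946−9.9330)/(247.4200−142.4000)=0.1149; B=V−Δ·S=-5.2636
The time-0 hedge costs 15.1797, which is the no-arbitrage price.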